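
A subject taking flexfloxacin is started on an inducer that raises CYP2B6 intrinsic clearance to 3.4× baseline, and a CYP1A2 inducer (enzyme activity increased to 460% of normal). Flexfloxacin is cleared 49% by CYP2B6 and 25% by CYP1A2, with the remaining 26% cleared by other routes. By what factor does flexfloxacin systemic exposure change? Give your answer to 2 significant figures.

CYP2B6: 0.49 × 3.4 = 1.666
CYP1A2: 0.25 × 4.6 = 1.15
Other: 0.26 (unchanged)
New clearance relative to baseline: 1.666 + 1.15 + 0.26 = 3.076.
Because systemic exposure varies inversely with clearance, the combined effect is 1 / 3.076 = 0.33.

0.33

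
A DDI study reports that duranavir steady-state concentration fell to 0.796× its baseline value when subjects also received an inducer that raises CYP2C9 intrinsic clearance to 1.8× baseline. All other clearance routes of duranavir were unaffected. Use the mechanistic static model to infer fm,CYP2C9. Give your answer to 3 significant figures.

0.320

CL'/CL = 1 / 0.796 = 1.256
1.8·fm + (1 − fm) = 1.256
fm = (1.256 − 1) / (1.8 − 1) = 0.320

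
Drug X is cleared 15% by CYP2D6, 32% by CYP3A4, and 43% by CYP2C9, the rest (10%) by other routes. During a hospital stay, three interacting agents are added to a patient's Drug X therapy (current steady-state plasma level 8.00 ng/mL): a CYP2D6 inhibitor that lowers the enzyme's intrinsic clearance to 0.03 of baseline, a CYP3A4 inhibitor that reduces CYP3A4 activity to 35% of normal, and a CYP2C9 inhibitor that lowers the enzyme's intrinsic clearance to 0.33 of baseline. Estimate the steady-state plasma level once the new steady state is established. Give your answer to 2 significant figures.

The CYP2D6 pathway (15% of clearance) is reduced to 0.03× activity: 0.15 × 0.03 = 0.0045.
The CYP3A4 pathway (32% of clearance) is reduced to 0.35× activity: 0.32 × 0.35 = 0.112.
The CYP2C9 pathway (43% of clearance) falls to 0.33× activity: 0.43 × 0.33 = 0.1419.
Non-CYP routes (10%) are unchanged.
New clearance relative to baseline: 0.0045 + 0.112 + 0.1419 + 0.1 = 0.3584.
Dividing the baseline by the relative clearance: 8.00 / 0.3584 = 22 ng/mL.

22 ng/mL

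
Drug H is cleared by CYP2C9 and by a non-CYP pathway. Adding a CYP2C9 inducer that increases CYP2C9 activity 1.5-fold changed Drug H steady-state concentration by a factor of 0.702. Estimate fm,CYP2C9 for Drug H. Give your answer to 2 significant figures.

0.85

Let fm be the CYP2C9 fraction. New clearance relative to baseline = fm × 1.5 + (1 − fm).
Steady-state concentration ratio = 1 / (new CL fraction), so new CL fraction = 1 / 0.702 = 1.425.
fm × 1.5 + 1 − fm = 1.425  ⇒  fm × (1.5 − 1) = 0.4245  ⇒  fm = 0.85.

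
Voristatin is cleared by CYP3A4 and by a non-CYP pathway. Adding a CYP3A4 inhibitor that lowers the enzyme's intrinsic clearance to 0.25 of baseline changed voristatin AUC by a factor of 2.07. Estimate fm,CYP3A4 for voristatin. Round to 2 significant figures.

CL'/CL = 1 / 2.07 = 0.4831
0.25·fm + (1 − fm) = 0.4831
fm = (0.4831 − 1) / (0.25 − 1) = 0.69

0.69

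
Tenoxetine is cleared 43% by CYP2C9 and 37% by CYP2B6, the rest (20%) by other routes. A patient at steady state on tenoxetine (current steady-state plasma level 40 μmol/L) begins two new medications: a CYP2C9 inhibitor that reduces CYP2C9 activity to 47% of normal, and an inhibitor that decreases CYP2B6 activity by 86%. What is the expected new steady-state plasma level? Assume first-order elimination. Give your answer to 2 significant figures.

The CYP2C9 pathway (43% of clearance) drops to 0.47× activity: 0.43 × 0.47 = 0.2021.
The CYP2B6 pathway (37% of clearance) falls to 0.14× activity: 0.37 × 0.14 = 0.0518.
The remaining 20% of clearance is unaffected.
New clearance relative to baseline: 0.2021 + 0.0518 + 0.2 = 0.4539.
New steady-state plasma level = 40 / 0.4539 = 88 μmol/L (concentration scales inversely with clearance).

88 μmol/L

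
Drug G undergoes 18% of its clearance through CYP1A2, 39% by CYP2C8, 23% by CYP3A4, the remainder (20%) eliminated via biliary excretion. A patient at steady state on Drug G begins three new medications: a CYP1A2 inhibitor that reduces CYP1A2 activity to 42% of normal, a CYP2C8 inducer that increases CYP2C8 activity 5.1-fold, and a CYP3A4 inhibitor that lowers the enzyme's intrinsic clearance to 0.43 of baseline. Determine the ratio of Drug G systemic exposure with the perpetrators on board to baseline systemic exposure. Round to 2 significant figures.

0.42

The CYP1A2 pathway (18% of clearance) drops to 0.42× activity: 0.18 × 0.42 = 0.0756.
The CYP2C8 pathway (39% of clearance) is boosted to 5.1× activity: 0.39 × 5.1 = 1.989.
The CYP3A4 pathway (23% of clearance) falls to 0.43× activity: 0.23 × 0.43 = 0.0989.
Non-CYP routes (20%) are unchanged.
CL_new/CL_old = 0.0756 + 1.989 + 0.0989 + 0.2 = 2.3635.
Net systemic exposure ratio = 1 / 2.3635 = 0.42.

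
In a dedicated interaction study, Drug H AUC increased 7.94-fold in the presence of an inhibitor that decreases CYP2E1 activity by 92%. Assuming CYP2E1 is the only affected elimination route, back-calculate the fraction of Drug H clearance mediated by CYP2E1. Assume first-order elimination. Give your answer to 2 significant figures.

Let fm be the CYP2E1 fraction. New clearance relative to baseline = fm × 0.08 + (1 − fm).
AUC ratio = 1 / (new CL fraction), so new CL fraction = 1 / 7.94 = 0.1259.
fm × 0.08 + 1 − fm = 0.1259  ⇒  fm × (0.08 − 1) = −0.8741  ⇒  fm = 0.95.

0.95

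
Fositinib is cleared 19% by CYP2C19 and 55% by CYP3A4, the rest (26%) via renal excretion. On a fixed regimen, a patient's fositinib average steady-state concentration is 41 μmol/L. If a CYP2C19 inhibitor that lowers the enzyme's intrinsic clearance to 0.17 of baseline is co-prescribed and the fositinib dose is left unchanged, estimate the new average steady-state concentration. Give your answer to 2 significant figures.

49 μmol/L

CYP2C19: 0.19 × 0.17 = 0.0323
CYP3A4: 0.55 (unchanged)
Other: 0.26 (unchanged)
New clearance relative to baseline: 0.0323 + 0.55 + 0.26 = 0.8423.
With dosing unchanged, average steady-state concentration scales as 1/CL: 41 / 0.8423 = 49 μmol/L.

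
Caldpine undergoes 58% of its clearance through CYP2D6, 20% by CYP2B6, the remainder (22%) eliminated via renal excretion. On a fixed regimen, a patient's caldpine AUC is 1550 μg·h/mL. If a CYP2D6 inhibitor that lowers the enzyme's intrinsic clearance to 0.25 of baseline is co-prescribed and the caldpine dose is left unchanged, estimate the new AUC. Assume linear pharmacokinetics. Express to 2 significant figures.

CYP2D6: 0.58 × 0.25 = 0.145
CYP2B6: 0.2 (unchanged)
Other: 0.22 (unchanged)
CL_new/CL_old = 0.145 + 0.2 + 0.22 = 0.565.
AUC ∝ 1/CL, so new value = 1550 / 0.565 = 2.7 × 10³ μg·h/mL.

2.7 × 10³ μg·h/mL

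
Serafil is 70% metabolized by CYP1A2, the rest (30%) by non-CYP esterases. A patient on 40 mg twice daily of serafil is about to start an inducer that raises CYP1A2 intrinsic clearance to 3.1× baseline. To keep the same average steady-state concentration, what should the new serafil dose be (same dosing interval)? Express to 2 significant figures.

CYP1A2: 0.7 × 3.1 = 2.17
Other: 0.3 (unchanged)
Relative clearance = 2.17 + 0.3 = 2.47.
Exposure is unchanged when dose changes in proportion to clearance. New dose = 40 mg × 2.47 = 99 mg.

99 mg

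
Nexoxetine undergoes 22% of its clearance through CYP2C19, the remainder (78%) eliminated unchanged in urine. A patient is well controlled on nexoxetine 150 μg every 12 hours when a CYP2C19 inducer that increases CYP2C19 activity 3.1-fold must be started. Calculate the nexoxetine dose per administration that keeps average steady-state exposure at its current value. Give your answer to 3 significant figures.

The CYP2C19 pathway (22% of clearance) increases to 3.1× activity: 0.22 × 3.1 = 0.682.
The remaining 78% of clearance is unaffected.
CL_new/CL_old = 0.682 + 0.78 = 1.462.
Css,avg = (dose rate)/CL, so holding Css fixed requires dose ∝ CL: 150 × 1.462 = 219 μg.

219 μg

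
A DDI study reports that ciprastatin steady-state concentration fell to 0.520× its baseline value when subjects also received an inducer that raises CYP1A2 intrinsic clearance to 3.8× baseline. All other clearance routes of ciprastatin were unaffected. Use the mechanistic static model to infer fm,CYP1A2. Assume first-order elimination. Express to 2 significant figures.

0.33

CL'/CL = 1 / 0.520 = 1.923
3.8·fm + (1 − fm) = 1.923
fm = (1.923 − 1) / (3.8 − 1) = 0.33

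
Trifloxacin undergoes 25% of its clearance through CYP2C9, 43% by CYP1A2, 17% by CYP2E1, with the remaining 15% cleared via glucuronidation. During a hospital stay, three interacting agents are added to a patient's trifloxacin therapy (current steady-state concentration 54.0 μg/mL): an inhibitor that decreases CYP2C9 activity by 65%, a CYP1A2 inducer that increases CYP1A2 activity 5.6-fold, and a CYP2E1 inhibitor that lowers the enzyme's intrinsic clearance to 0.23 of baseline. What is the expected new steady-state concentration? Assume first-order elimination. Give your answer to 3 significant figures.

20.1 μg/mL

The CYP2C9 pathway (25% of clearance) falls to 0.35× activity: 0.25 × 0.35 = 0.0875.
The CYP1A2 pathway (43% of clearance) increases to 5.6× activity: 0.43 × 5.6 = 2.408.
The CYP2E1 pathway (17% of clearance) is reduced to 0.23× activity: 0.17 × 0.23 = 0.0391.
The remaining 15% of clearance is unaffected.
CL_new/CL_old = 0.0875 + 2.408 + 0.0391 + 0.15 = 2.6846.
Dividing the baseline by the relative clearance: 54.0 / 2.6846 = 20.1 μg/mL.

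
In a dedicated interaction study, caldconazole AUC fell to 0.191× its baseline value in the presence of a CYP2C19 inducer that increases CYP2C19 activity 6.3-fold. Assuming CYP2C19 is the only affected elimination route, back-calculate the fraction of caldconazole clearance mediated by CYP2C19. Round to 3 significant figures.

0.799

CL'/CL = 1 / 0.191 = 5.236
6.3·fm + (1 − fm) = 5.236
fm = (5.236 − 1) / (6.3 − 1) = 0.799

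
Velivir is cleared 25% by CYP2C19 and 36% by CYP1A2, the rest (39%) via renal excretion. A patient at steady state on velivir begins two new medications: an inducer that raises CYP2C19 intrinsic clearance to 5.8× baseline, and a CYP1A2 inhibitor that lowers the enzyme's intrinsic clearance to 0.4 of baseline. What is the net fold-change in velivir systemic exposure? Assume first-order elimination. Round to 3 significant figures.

0.504

The CYP2C19 pathway (25% of clearance) increases to 5.8× activity: 0.25 × 5.8 = 1.45.
The CYP1A2 pathway (36% of clearance) is reduced to 0.4× activity: 0.36 × 0.4 = 0.144.
The remaining 39% of clearance is unaffected.
New clearance relative to baseline: 1.45 + 0.144 + 0.39 = 1.984.
Systemic exposure ∝ 1/CL: fold-change = 1 / 1.984 = 0.504.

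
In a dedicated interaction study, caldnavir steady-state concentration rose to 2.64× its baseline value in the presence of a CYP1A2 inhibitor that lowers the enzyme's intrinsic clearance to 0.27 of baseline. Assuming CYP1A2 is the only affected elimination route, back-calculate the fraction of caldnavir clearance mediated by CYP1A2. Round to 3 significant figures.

0.851

Let x = fm,CYP1A2. Because steady-state concentration ∝ 1/CL, relative clearance fell to 1/2.64 = 0.3788.
Only the CYP1A2 route changed, so 0.3788 = x·0.27 + (1 − x), giving x = 0.851.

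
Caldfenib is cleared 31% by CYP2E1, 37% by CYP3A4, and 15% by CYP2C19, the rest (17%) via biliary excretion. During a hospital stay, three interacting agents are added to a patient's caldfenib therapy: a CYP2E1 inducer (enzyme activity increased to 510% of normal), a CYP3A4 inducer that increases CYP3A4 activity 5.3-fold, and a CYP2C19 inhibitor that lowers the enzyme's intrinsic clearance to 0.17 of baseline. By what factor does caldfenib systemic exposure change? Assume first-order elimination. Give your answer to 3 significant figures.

The CYP2E1 pathway (31% of clearance) increases to 5.1× activity: 0.31 × 5.1 = 1.581.
The CYP3A4 pathway (37% of clearance) rises to 5.3× activity: 0.37 × 5.3 = 1.961.
The CYP2C19 pathway (15% of clearance) drops to 0.17× activity: 0.15 × 0.17 = 0.0255.
Non-CYP routes (17%) are unchanged.
Relative clearance = 1.581 + 1.961 + 0.0255 + 0.17 = 3.7375.
Net systemic exposure ratio = 1 / 3.7375 = 0.268.

0.268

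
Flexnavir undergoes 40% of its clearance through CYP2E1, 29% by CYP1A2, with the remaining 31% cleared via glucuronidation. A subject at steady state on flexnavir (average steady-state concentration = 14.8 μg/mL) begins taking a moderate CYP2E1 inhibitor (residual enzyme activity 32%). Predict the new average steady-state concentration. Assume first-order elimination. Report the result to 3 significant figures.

20.3 μg/mL

The CYP2E1 pathway (40% of clearance) is reduced to 0.32× activity: 0.4 × 0.32 = 0.128.
CYP1A2 (29%) and the residual 31% are unaffected.
New clearance relative to baseline: 0.128 + 0.29 + 0.31 = 0.728.
With dosing unchanged, average steady-state concentration scales as 1/CL: 14.8 / 0.728 = 20.3 μg/mL.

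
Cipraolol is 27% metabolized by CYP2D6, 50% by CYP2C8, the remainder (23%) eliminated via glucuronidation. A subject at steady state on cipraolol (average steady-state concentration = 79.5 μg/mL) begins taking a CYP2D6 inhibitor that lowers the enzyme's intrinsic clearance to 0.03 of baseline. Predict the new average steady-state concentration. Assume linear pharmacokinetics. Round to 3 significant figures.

108 μg/mL

CYP2D6: 0.27 × 0.03 = 0.0081
CYP2C8: 0.5 (unchanged)
Other: 0.23 (unchanged)
CL_new/CL_old = 0.0081 + 0.5 + 0.23 = 0.7381.
New average steady-state concentration = baseline ÷ relative clearance = 79.5 / 0.7381 = 108 μg/mL.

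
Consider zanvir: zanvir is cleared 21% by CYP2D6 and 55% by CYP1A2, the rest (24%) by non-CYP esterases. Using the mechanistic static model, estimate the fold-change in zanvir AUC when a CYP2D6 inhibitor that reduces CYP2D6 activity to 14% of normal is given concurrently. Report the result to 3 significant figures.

1.22

CYP2D6: 0.21 × 0.14 = 0.0294
CYP1A2: 0.55 (unchanged)
Other: 0.24 (unchanged)
Relative clearance = 0.0294 + 0.55 + 0.24 = 0.8194.
AUC ratio = CL_old/CL_new = 1 / 0.8194 = 1.22.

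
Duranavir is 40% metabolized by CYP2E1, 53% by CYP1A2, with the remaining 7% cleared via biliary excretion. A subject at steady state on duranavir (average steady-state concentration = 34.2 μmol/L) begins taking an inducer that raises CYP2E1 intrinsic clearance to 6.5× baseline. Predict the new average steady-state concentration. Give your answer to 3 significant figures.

10.7 μmol/L

CYP2E1: 0.4 × 6.5 = 2.6
CYP1A2: 0.53 (unchanged)
Other: 0.07 (unchanged)
CL_new/CL_old = 2.6 + 0.53 + 0.07 = 3.2.
New average steady-state concentration = baseline ÷ relative clearance = 34.2 / 3.2 = 10.7 μmol/L.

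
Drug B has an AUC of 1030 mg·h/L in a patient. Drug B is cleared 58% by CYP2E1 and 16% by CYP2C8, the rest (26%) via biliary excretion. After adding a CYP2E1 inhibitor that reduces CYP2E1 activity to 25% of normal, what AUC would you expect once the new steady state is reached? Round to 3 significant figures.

1.82 × 10³ mg·h/L

CYP2E1: 0.58 × 0.25 = 0.145
CYP2C8: 0.16 (unchanged)
Other: 0.26 (unchanged)
CL_new/CL_old = 0.145 + 0.16 + 0.26 = 0.565.
AUC ∝ 1/CL, so new value = 1030 / 0.565 = 1.82 × 10³ mg·h/L.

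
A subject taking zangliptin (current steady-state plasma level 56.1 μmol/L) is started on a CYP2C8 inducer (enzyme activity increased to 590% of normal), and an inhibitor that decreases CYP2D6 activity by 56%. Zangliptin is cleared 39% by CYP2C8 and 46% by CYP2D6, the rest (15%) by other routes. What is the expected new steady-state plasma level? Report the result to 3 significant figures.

21.1 μmol/L

The CYP2C8 pathway (39% of clearance) increases to 5.9× activity: 0.39 × 5.9 = 2.301.
The CYP2D6 pathway (46% of clearance) is reduced to 0.44× activity: 0.46 × 0.44 = 0.2024.
The remaining 15% of clearance is unaffected.
CL_new/CL_old = 2.301 + 0.2024 + 0.15 = 2.6534.
Steady-state plasma level ∝ 1/CL: new value = 56.1 / 2.6534 = 21.1 μmol/L.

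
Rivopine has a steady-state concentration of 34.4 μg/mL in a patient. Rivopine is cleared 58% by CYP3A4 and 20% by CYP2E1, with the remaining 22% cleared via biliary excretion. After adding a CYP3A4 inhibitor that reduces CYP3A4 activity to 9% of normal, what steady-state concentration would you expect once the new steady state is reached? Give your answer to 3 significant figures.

CYP3A4: 0.58 × 0.09 = 0.0522
CYP2E1: 0.2 (unchanged)
Other: 0.22 (unchanged)
Relative clearance = 0.0522 + 0.2 + 0.22 = 0.4722.
Steady-state concentration ∝ 1/CL, so new value = 34.4 / 0.4722 = 72.9 μg/mL.

72.9 μg/mL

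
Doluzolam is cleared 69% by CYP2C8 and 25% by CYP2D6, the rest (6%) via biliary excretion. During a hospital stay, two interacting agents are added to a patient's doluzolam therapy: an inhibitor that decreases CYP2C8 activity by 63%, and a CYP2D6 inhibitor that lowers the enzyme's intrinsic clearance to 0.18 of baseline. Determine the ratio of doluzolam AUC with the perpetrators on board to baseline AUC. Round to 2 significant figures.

2.8

The CYP2C8 pathway (69% of clearance) falls to 0.37× activity: 0.69 × 0.37 = 0.2553.
The CYP2D6 pathway (25% of clearance) falls to 0.18× activity: 0.25 × 0.18 = 0.045.
Non-CYP routes (6%) are unchanged.
Relative clearance = 0.2553 + 0.045 + 0.06 = 0.3603.
Because AUC varies inversely with clearance, the combined effect is 1 / 0.3603 = 2.8.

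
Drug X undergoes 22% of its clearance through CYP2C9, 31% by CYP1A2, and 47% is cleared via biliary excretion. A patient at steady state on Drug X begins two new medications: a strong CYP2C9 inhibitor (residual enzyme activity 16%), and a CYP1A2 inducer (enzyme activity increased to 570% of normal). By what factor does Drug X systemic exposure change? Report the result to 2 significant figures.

CYP2C9: 0.22 × 0.16 = 0.0352
CYP1A2: 0.31 × 5.7 = 1.767
Other: 0.47 (unchanged)
New clearance relative to baseline: 0.0352 + 1.767 + 0.47 = 2.2722.
Net systemic exposure ratio = 1 / 2.2722 = 0.44.

0.44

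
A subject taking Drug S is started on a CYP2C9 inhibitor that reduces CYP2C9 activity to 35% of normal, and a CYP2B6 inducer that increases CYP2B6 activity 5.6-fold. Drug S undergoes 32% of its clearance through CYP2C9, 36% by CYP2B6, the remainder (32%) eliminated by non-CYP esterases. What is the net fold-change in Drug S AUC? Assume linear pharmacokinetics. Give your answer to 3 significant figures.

0.408

CYP2C9: 0.32 × 0.35 = 0.112
CYP2B6: 0.36 × 5.6 = 2.016
Other: 0.32 (unchanged)
New clearance relative to baseline: 0.112 + 2.016 + 0.32 = 2.448.
Because AUC varies inversely with clearance, the combined effect is 1 / 2.448 = 0.408.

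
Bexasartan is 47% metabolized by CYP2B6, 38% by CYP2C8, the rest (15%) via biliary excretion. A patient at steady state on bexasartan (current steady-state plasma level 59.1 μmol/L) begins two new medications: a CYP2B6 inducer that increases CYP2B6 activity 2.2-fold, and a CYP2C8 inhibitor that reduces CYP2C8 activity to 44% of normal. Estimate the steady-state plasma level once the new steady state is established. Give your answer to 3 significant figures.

CYP2B6: 0.47 × 2.2 = 1.034
CYP2C8: 0.38 × 0.44 = 0.1672
Other: 0.15 (unchanged)
Relative clearance = 1.034 + 0.1672 + 0.15 = 1.3512.
Steady-state plasma level ∝ 1/CL: new value = 59.1 / 1.3512 = 43.7 μmol/L.

43.7 μmol/L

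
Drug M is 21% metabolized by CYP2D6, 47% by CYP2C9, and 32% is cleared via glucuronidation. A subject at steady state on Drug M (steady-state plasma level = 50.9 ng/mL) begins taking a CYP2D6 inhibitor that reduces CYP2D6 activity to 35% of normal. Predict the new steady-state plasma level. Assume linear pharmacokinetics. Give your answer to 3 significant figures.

58.9 ng/mL

The CYP2D6 pathway (21% of clearance) drops to 0.35× activity: 0.21 × 0.35 = 0.0735.
CYP2C9 (47%) and the residual 32% are unaffected.
New clearance relative to baseline: 0.0735 + 0.47 + 0.32 = 0.8635.
Steady-state plasma level ∝ 1/CL, so new value = 50.9 / 0.8635 = 58.9 ng/mL.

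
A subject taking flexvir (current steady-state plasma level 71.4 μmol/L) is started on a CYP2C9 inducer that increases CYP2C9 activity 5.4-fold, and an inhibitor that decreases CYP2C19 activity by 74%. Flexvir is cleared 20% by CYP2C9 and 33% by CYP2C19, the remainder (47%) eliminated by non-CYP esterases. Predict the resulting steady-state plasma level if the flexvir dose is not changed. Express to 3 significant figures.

43.6 μmol/L

The CYP2C9 pathway (20% of clearance) rises to 5.4× activity: 0.2 × 5.4 = 1.08.
The CYP2C19 pathway (33% of clearance) falls to 0.26× activity: 0.33 × 0.26 = 0.0858.
The remaining 47% of clearance is unaffected.
CL_new/CL_old = 1.08 + 0.0858 + 0.47 = 1.6358.
Dividing the baseline by the relative clearance: 71.4 / 1.6358 = 43.6 μmol/L.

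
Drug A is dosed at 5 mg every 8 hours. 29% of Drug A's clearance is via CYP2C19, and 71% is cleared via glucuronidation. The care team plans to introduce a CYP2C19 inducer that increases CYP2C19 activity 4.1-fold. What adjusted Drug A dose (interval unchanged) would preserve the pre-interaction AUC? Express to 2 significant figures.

9.5 mg

The CYP2C19 pathway (29% of clearance) rises to 4.1× activity: 0.29 × 4.1 = 1.189.
The remaining 71% of clearance is unaffected.
CL_new/CL_old = 1.189 + 0.71 = 1.899.
Css,avg = (dose rate)/CL, so holding Css fixed requires dose ∝ CL: 5 × 1.899 = 9.5 mg.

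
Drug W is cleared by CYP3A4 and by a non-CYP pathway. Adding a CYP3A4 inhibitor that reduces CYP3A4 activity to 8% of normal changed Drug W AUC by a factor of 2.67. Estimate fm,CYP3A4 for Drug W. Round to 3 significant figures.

0.680

CL'/CL = 1 / 2.67 = 0.3745
0.08·fm + (1 − fm) = 0.3745
fm = (0.3745 − 1) / (0.08 − 1) = 0.680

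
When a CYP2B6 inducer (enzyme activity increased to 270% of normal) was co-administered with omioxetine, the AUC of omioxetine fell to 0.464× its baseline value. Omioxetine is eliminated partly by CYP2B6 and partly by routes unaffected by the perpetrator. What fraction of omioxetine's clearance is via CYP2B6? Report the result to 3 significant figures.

0.680

Call the CYP2B6 fraction fm. After the interaction, CL_new/CL_old = fm × 2.7 + (1 − fm).
AUC ratio = 1 / (new CL fraction), so new CL fraction = 1 / 0.464 = 2.155.
fm × 2.7 + 1 − fm = 2.155  ⇒  fm × (2.7 − 1) = 1.155  ⇒  fm = 0.680.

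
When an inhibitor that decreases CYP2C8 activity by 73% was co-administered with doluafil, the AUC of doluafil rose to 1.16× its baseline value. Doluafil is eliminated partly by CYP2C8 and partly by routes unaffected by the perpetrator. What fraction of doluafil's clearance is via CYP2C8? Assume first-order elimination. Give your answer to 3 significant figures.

Let fm be the CYP2C8 fraction. New clearance relative to baseline = fm × 0.27 + (1 − fm).
AUC ratio = 1 / (new CL fraction), so new CL fraction = 1 / 1.16 = 0.8621.
fm × 0.27 + 1 − fm = 0.8621  ⇒  fm × (0.27 − 1) = −0.1379  ⇒  fm = 0.189.

0.189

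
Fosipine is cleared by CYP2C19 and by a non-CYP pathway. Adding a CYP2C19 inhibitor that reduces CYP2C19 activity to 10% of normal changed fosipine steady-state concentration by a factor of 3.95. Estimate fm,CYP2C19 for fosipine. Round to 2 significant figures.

0.83

Call the CYP2C19 fraction fm. After the interaction, CL_new/CL_old = fm × 0.1 + (1 − fm).
Steady-state concentration ratio = 1 / (new CL fraction), so new CL fraction = 1 / 3.95 = 0.2532.
fm × 0.1 + 1 − fm = 0.2532  ⇒  fm × (0.1 − 1) = −0.7468  ⇒  fm = 0.83.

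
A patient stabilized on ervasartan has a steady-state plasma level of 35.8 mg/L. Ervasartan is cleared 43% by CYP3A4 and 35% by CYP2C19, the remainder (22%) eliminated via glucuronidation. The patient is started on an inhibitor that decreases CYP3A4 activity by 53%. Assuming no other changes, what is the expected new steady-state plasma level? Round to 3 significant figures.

46.4 mg/L

The CYP3A4 pathway (43% of clearance) falls to 0.47× activity: 0.43 × 0.47 = 0.2021.
CYP2C19 (35%) and the residual 22% are unaffected.
Relative clearance = 0.2021 + 0.35 + 0.22 = 0.7721.
With dosing unchanged, steady-state plasma level scales as 1/CL: 35.8 / 0.7721 = 46.4 mg/L.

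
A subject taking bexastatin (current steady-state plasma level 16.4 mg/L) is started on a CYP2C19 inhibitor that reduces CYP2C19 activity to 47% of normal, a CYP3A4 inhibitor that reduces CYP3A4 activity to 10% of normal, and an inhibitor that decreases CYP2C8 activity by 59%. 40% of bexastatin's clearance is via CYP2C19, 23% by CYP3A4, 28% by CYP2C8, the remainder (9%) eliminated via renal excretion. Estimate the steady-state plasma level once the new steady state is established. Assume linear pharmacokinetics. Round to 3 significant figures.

39.4 mg/L

CYP2C19: 0.4 × 0.47 = 0.188
CYP3A4: 0.23 × 0.1 = 0.023
CYP2C8: 0.28 × 0.41 = 0.1148
Other: 0.09 (unchanged)
Relative clearance = 0.188 + 0.023 + 0.1148 + 0.09 = 0.4158.
New steady-state plasma level = 16.4 / 0.4158 = 39.4 mg/L (concentration scales inversely with clearance).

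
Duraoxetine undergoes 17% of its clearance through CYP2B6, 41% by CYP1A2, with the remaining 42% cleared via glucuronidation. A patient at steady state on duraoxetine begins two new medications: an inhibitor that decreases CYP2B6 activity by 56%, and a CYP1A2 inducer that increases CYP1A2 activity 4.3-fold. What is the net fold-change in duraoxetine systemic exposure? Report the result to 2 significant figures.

The CYP2B6 pathway (17% of clearance) falls to 0.44× activity: 0.17 × 0.44 = 0.0748.
The CYP1A2 pathway (41% of clearance) increases to 4.3× activity: 0.41 × 4.3 = 1.763.
The remaining 42% of clearance is unaffected.
Relative clearance = 0.0748 + 1.763 + 0.42 = 2.2578.
Net systemic exposure ratio = 1 / 2.2578 = 0.44.

0.44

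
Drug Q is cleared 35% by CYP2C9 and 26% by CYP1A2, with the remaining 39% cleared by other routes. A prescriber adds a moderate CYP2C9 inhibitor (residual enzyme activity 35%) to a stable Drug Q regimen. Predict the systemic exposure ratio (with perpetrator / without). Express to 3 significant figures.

1.29

The CYP2C9 pathway (35% of clearance) falls to 0.35× activity: 0.35 × 0.35 = 0.1225.
CYP1A2 (26%) and the residual 39% are unaffected.
Relative clearance = 0.1225 + 0.26 + 0.39 = 0.7725.
Since systemic exposure ∝ 1/CL, the ratio is 1 / 0.7725 = 1.29.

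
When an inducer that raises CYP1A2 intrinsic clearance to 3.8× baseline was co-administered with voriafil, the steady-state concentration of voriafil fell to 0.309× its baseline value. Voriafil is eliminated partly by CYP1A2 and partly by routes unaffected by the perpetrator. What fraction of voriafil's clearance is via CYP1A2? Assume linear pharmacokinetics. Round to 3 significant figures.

CL'/CL = 1 / 0.309 = 3.236
3.8·fm + (1 − fm) = 3.236
fm = (3.236 − 1) / (3.8 − 1) = 0.799

0.799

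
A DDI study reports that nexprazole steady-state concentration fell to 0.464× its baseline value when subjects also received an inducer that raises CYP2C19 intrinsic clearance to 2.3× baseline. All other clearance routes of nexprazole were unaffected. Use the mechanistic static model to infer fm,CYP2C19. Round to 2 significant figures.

Call the CYP2C19 fraction fm. After the interaction, CL_new/CL_old = fm × 2.3 + (1 − fm).
Steady-state concentration ratio = 1 / (new CL fraction), so new CL fraction = 1 / 0.464 = 2.155.
fm × 2.3 + 1 − fm = 2.155  ⇒  fm × (2.3 − 1) = 1.155  ⇒  fm = 0.89.

0.89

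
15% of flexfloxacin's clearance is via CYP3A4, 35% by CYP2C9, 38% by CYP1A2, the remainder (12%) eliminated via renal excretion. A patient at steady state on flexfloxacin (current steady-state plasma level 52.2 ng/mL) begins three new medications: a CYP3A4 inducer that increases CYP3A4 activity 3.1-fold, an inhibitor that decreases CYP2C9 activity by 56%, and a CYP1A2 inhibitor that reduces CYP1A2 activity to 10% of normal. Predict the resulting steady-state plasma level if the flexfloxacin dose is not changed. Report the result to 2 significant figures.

67 ng/mL

CYP3A4: 0.15 × 3.1 = 0.465
CYP2C9: 0.35 × 0.44 = 0.154
CYP1A2: 0.38 × 0.1 = 0.038
Other: 0.12 (unchanged)
Relative clearance = 0.465 + 0.154 + 0.038 + 0.12 = 0.777.
Dividing the baseline by the relative clearance: 52.2 / 0.777 = 67 ng/mL.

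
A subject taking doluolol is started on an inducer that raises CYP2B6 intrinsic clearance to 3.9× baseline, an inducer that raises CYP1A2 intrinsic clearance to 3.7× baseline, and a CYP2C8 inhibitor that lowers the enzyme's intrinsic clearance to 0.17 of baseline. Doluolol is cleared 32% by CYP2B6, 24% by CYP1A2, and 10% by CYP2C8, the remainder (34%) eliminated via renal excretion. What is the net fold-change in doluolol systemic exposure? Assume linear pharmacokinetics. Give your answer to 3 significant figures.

CYP2B6: 0.32 × 3.9 = 1.248
CYP1A2: 0.24 × 3.7 = 0.888
CYP2C8: 0.1 × 0.17 = 0.017
Other: 0.34 (unchanged)
New clearance relative to baseline: 1.248 + 0.888 + 0.017 + 0.34 = 2.493.
Because systemic exposure varies inversely with clearance, the combined effect is 1 / 2.493 = 0.401.

0.401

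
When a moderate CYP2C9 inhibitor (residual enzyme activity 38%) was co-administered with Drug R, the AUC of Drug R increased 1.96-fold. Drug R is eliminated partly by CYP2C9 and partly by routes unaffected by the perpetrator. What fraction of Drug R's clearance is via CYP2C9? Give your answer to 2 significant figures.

0.79

Call the CYP2C9 fraction fm. After the interaction, CL_new/CL_old = fm × 0.38 + (1 − fm).
AUC ratio = 1 / (new CL fraction), so new CL fraction = 1 / 1.96 = 0.5102.
fm × 0.38 + 1 − fm = 0.5102  ⇒  fm × (0.38 − 1) = −0.4898  ⇒  fm = 0.79.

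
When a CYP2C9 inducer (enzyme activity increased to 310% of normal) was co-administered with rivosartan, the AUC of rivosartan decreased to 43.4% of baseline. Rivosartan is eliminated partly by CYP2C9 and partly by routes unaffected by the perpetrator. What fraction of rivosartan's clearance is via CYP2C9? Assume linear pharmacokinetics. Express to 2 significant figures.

Write x for the fraction cleared via CYP2C9. The observed AUC change means clearance rose to 1/0.434 = 2.304 of baseline.
Setting x·3.1 + (1 − x) = 2.304 and solving: x = (2.304 − 1)/(3.1 − 1) = 0.62.

0.62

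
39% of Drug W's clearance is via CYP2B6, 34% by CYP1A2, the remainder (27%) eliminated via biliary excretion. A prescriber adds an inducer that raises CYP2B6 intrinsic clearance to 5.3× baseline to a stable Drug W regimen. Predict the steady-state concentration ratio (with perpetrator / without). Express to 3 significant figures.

0.374

CYP2B6: 0.39 × 5.3 = 2.067
CYP1A2: 0.34 (unchanged)
Other: 0.27 (unchanged)
Relative clearance = 2.067 + 0.34 + 0.27 = 2.677.
Steady-state concentration ratio = CL_old/CL_new = 1 / 2.677 = 0.374.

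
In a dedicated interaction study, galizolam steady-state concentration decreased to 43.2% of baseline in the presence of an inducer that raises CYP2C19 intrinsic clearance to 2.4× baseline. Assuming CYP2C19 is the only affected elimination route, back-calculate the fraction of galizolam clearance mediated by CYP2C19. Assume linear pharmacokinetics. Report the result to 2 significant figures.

0.94

Write x for the fraction cleared via CYP2C19. The observed steady-state concentration change means clearance rose to 1/0.432 = 2.315 of baseline.
Only the CYP2C19 route changed, so 2.315 = x·2.4 + (1 − x), giving x = 0.94.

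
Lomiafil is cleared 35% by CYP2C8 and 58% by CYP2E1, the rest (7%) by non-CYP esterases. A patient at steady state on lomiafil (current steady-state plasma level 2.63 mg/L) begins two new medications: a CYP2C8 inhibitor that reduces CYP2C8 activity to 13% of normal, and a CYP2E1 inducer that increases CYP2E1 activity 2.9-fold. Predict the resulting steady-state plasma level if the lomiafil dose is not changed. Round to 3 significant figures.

The CYP2C8 pathway (35% of clearance) falls to 0.13× activity: 0.35 × 0.13 = 0.0455.
The CYP2E1 pathway (58% of clearance) is boosted to 2.9× activity: 0.58 × 2.9 = 1.682.
Non-CYP routes (7%) are unchanged.
CL_new/CL_old = 0.0455 + 1.682 + 0.07 = 1.7975.
Dividing the baseline by the relative clearance: 2.63 / 1.7975 = 1.46 mg/L.

1.46 mg/L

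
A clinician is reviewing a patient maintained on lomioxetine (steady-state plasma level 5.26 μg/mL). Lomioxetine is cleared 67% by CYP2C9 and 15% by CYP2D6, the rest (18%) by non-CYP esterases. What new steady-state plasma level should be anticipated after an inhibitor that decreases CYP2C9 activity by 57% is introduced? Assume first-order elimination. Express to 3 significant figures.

8.51 μg/mL

CYP2C9: 0.67 × 0.43 = 0.2881
CYP2D6: 0.15 (unchanged)
Other: 0.18 (unchanged)
New clearance relative to baseline: 0.2881 + 0.15 + 0.18 = 0.6181.
Steady-state plasma level ∝ 1/CL, so new value = 5.26 / 0.6181 = 8.51 μg/mL.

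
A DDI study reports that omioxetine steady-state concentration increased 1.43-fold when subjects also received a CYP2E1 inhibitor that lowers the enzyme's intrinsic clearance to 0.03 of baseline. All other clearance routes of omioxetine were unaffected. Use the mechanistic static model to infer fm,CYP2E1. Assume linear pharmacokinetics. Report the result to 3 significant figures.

Let fm be the CYP2E1 fraction. New clearance relative to baseline = fm × 0.03 + (1 − fm).
Steady-state concentration ratio = 1 / (new CL fraction), so new CL fraction = 1 / 1.43 = 0.6993.
fm × 0.03 + 1 − fm = 0.6993  ⇒  fm × (0.03 − 1) = −0.3007  ⇒  fm = 0.310.

0.310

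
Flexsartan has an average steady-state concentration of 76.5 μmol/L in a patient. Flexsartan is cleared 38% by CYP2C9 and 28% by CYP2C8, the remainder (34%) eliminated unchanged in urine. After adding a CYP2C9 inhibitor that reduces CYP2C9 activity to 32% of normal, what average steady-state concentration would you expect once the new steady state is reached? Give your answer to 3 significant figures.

The CYP2C9 pathway (38% of clearance) drops to 0.32× activity: 0.38 × 0.32 = 0.1216.
CYP2C8 (28%) and the residual 34% are unaffected.
CL_new/CL_old = 0.1216 + 0.28 + 0.34 = 0.7416.
With dosing unchanged, average steady-state concentration scales as 1/CL: 76.5 / 0.7416 = 103 μmol/L.

103 μmol/L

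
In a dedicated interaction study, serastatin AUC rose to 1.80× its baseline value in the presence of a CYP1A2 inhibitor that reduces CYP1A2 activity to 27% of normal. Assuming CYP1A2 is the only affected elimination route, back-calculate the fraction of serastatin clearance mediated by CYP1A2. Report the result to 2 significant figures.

0.61

Write x for the fraction cleared via CYP1A2. The observed AUC change means clearance fell to 1/1.80 = 0.5556 of baseline.
Only the CYP1A2 route changed, so 0.5556 = x·0.27 + (1 − x), giving x = 0.61.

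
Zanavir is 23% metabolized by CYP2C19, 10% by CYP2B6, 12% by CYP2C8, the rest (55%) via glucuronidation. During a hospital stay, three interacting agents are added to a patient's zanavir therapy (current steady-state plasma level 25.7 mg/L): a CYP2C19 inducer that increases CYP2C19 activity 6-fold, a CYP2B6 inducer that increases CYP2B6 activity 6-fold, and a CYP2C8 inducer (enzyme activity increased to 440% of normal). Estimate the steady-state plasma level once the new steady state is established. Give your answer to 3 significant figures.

The CYP2C19 pathway (23% of clearance) is boosted to 6× activity: 0.23 × 6 = 1.38.
The CYP2B6 pathway (10% of clearance) rises to 6× activity: 0.1 × 6 = 0.6.
The CYP2C8 pathway (12% of clearance) rises to 4.4× activity: 0.12 × 4.4 = 0.528.
The remaining 55% of clearance is unaffected.
Relative clearance = 1.38 + 0.6 + 0.528 + 0.55 = 3.058.
Steady-state plasma level ∝ 1/CL: new value = 25.7 / 3.058 = 8.40 mg/L.

8.40 mg/L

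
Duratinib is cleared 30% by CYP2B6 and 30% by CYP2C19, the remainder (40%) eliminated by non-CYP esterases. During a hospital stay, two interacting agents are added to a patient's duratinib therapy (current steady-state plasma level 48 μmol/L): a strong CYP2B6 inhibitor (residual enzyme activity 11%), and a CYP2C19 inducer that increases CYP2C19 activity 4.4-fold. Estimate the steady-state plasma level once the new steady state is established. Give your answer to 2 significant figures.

The CYP2B6 pathway (30% of clearance) drops to 0.11× activity: 0.3 × 0.11 = 0.033.
The CYP2C19 pathway (30% of clearance) increases to 4.4× activity: 0.3 × 4.4 = 1.32.
Non-CYP routes (40%) are unchanged.
CL_new/CL_old = 0.033 + 1.32 + 0.4 = 1.753.
Steady-state plasma level ∝ 1/CL: new value = 48 / 1.753 = 27 μmol/L.

27 μmol/L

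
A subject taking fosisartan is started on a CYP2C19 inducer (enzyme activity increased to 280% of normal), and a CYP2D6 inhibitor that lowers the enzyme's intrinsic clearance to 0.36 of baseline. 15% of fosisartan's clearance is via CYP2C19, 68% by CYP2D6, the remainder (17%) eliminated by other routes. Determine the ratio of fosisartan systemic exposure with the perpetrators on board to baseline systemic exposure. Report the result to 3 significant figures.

The CYP2C19 pathway (15% of clearance) is boosted to 2.8× activity: 0.15 × 2.8 = 0.42.
The CYP2D6 pathway (68% of clearance) is reduced to 0.36× activity: 0.68 × 0.36 = 0.2448.
Non-CYP routes (17%) are unchanged.
New clearance relative to baseline: 0.42 + 0.2448 + 0.17 = 0.8348.
Because systemic exposure varies inversely with clearance, the combined effect is 1 / 0.8348 = 1.20.

1.20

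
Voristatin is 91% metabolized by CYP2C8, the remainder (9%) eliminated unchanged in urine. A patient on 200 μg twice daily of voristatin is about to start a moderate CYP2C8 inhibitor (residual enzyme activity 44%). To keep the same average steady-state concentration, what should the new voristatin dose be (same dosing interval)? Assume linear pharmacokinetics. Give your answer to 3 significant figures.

98.1 μg

The CYP2C8 pathway (91% of clearance) is reduced to 0.44× activity: 0.91 × 0.44 = 0.4004.
Non-CYP routes (9%) are unchanged.
Relative clearance = 0.4004 + 0.09 = 0.4904.
To maintain the same steady-state level, dose must scale with clearance: new dose = 200 × 0.4904 = 98.1 μg.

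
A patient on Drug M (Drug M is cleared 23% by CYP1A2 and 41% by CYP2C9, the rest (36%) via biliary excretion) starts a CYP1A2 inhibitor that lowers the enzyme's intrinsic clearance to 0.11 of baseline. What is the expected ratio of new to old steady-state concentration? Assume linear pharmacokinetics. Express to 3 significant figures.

1.26

The CYP1A2 pathway (23% of clearance) is reduced to 0.11× activity: 0.23 × 0.11 = 0.0253.
CYP2C9 (41%) and the residual 36% are unaffected.
CL_new/CL_old = 0.0253 + 0.41 + 0.36 = 0.7953.
Steady-state concentration ratio = CL_old/CL_new = 1 / 0.7953 = 1.26.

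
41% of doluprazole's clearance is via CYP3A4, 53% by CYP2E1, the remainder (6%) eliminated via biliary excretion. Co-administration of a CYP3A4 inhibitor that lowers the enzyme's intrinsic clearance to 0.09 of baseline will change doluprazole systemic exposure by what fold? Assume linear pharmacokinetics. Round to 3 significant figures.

1.60

CYP3A4: 0.41 × 0.09 = 0.0369
CYP2E1: 0.53 (unchanged)
Other: 0.06 (unchanged)
New clearance relative to baseline: 0.0369 + 0.53 + 0.06 = 0.6269.
Systemic exposure ratio = CL_old/CL_new = 1 / 0.6269 = 1.60.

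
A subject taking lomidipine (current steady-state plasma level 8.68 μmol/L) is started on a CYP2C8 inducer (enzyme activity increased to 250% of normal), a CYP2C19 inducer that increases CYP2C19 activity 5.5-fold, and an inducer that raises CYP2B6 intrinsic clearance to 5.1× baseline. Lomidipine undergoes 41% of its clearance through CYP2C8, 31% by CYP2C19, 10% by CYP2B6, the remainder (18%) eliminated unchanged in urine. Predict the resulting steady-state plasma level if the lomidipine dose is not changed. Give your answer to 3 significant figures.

The CYP2C8 pathway (41% of clearance) is boosted to 2.5× activity: 0.41 × 2.5 = 1.025.
The CYP2C19 pathway (31% of clearance) is boosted to 5.5× activity: 0.31 × 5.5 = 1.705.
The CYP2B6 pathway (10% of clearance) is boosted to 5.1× activity: 0.1 × 5.1 = 0.51.
Non-CYP routes (18%) are unchanged.
Relative clearance = 1.025 + 1.705 + 0.51 + 0.18 = 3.42.
New steady-state plasma level = 8.68 / 3.42 = 2.54 μmol/L (concentration scales inversely with clearance).

2.54 μmol/L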